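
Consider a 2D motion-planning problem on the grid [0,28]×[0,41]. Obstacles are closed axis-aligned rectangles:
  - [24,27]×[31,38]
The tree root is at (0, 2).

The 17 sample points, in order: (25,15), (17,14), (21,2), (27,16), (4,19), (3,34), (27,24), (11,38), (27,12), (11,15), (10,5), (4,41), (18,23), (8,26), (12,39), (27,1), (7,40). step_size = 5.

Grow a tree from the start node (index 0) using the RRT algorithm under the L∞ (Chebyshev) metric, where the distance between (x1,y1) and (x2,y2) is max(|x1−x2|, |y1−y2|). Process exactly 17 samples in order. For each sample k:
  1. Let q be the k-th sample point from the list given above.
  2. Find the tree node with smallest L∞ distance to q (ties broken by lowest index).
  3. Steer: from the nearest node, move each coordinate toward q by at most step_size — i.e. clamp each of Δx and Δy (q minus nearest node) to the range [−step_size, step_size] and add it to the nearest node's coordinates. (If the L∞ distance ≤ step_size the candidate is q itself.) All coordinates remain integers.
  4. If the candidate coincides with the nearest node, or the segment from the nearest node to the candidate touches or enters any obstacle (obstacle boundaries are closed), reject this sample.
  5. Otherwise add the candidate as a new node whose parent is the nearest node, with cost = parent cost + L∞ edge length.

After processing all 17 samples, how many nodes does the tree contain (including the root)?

Node count: 18

1. q=(25,15) nearest=0 d=25 new=(5,7) → add node 1 parent=0 cost=5
2. q=(17,14) nearest=1 d=12 new=(10,12) → add node 2 parent=1 cost=10
3. q=(21,2) nearest=2 d=11 new=(15,7) → add node 3 parent=2 cost=15
4. q=(27,16) nearest=3 d=12 new=(20,12) → add node 4 parent=3 cost=20
5. q=(4,19) nearest=2 d=7 new=(5,17) → add node 5 parent=2 cost=15
6. q=(3,34) nearest=5 d=17 new=(3,22) → add node 6 parent=5 cost=20
7. q=(27,24) nearest=4 d=12 new=(25,17) → add node 7 parent=4 cost=25
8. q=(11,38) nearest=6 d=16 new=(8,27) → add node 8 parent=6 cost=25
9. q=(27,12) nearest=7 d=5 new=(27,12) → add node 9 parent=7 cost=30
10. q=(11,15) nearest=2 d=3 new=(11,15) → add node 10 parent=2 cost=13
11. q=(10,5) nearest=1 d=5 new=(10,5) → add node 11 parent=1 cost=10
12. q=(4,41) nearest=8 d=14 new=(4,32) → add node 12 parent=8 cost=30
13. q=(18,23) nearest=7 d=7 new=(20,22) → add node 13 parent=7 cost=30
14. q=(8,26) nearest=8 d=1 new=(8,26) → add node 14 parent=8 cost=26
15. q=(12,39) nearest=12 d=8 new=(9,37) → add node 15 parent=12 cost=35
16. q=(27,1) nearest=4 d=11 new=(25,7) → add node 16 parent=4 cost=25
17. q=(7,40) nearest=15 d=3 new=(7,40) → add node 17 parent=15 cost=38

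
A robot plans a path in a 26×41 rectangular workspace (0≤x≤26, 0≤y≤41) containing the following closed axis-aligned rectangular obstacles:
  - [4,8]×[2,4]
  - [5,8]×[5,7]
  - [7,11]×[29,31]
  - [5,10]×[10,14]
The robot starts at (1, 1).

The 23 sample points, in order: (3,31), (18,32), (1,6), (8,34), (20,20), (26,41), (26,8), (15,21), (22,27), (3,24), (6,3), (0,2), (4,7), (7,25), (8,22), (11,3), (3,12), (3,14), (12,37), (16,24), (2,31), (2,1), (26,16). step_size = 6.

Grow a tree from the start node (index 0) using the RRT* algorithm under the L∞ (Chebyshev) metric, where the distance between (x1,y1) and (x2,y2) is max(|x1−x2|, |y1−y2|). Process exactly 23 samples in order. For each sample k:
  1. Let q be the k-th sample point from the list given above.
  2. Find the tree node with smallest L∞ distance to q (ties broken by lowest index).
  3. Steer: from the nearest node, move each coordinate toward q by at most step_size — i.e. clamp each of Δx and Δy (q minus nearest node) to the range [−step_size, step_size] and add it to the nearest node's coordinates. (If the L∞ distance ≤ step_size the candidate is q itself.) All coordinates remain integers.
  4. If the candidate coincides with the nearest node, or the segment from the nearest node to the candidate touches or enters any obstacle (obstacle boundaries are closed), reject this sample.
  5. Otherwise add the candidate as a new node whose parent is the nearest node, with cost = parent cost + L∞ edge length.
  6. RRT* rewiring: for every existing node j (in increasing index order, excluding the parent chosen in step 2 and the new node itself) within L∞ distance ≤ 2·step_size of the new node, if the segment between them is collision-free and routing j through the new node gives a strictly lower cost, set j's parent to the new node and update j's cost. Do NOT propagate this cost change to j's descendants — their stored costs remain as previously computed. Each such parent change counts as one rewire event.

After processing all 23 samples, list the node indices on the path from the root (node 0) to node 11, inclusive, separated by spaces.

1. q=(3,31) nearest=0 d=30 new=(3,7) → add node 1 parent=0 cost=6
2. q=(18,32) nearest=1 d=25 new=(9,13) → blocked by [5,10]×[10,14], reject
3. q=(1,6) nearest=1 d=2 new=(1,6) → add node 2 parent=1 cost=8
4. q=(8,34) nearest=1 d=27 new=(8,13) → blocked by [5,10]×[10,14], reject
5. q=(20,20) nearest=1 d=17 new=(9,13) → blocked by [5,10]×[10,14], reject
6. q=(26,41) nearest=1 d=34 new=(9,13) → blocked by [5,10]×[10,14], reject
7. q=(26,8) nearest=1 d=23 new=(9,8) → add node 3 parent=1 cost=12
8. q=(15,21) nearest=3 d=13 new=(15,14) → add node 4 parent=3 cost=18
9. q=(22,27) nearest=4 d=13 new=(21,20) → add node 5 parent=4 cost=24
10. q=(3,24) nearest=4 d=12 new=(9,20) → add node 6 parent=4 cost=24
11. q=(6,3) nearest=1 d=4 new=(6,3) → blocked by [4,8]×[2,4], reject
12. q=(0,2) nearest=0 d=1 new=(0,2) → add node 7 parent=0 cost=1; rewire 2→7 (5<8)
13. q=(4,7) nearest=1 d=1 new=(4,7) → add node 8 parent=1 cost=7
14. q=(7,25) nearest=6 d=5 new=(7,25) → add node 9 parent=6 cost=29
15. q=(8,22) nearest=6 d=2 new=(8,22) → add node 10 parent=6 cost=26
16. q=(11,3) nearest=3 d=5 new=(11,3) → add node 11 parent=3 cost=17
17. q=(3,12) nearest=1 d=5 new=(3,12) → add node 12 parent=1 cost=11; rewire 6→12 (19<24); rewire 10→12 (21<26)
18. q=(3,14) nearest=12 d=2 new=(3,14) → add node 13 parent=12 cost=13; rewire 9→13 (24<29)
19. q=(12,37) nearest=9 d=12 new=(12,31) → blocked by [7,11]×[29,31], reject
20. q=(16,24) nearest=5 d=5 new=(16,24) → add node 14 parent=5 cost=29
21. q=(2,31) nearest=9 d=6 new=(2,31) → add node 15 parent=9 cost=30
22. q=(2,1) nearest=0 d=1 new=(2,1) → add node 16 parent=0 cost=1
23. q=(26,16) nearest=5 d=5 new=(26,16) → add node 17 parent=5 cost=29

Path: 0 1 3 11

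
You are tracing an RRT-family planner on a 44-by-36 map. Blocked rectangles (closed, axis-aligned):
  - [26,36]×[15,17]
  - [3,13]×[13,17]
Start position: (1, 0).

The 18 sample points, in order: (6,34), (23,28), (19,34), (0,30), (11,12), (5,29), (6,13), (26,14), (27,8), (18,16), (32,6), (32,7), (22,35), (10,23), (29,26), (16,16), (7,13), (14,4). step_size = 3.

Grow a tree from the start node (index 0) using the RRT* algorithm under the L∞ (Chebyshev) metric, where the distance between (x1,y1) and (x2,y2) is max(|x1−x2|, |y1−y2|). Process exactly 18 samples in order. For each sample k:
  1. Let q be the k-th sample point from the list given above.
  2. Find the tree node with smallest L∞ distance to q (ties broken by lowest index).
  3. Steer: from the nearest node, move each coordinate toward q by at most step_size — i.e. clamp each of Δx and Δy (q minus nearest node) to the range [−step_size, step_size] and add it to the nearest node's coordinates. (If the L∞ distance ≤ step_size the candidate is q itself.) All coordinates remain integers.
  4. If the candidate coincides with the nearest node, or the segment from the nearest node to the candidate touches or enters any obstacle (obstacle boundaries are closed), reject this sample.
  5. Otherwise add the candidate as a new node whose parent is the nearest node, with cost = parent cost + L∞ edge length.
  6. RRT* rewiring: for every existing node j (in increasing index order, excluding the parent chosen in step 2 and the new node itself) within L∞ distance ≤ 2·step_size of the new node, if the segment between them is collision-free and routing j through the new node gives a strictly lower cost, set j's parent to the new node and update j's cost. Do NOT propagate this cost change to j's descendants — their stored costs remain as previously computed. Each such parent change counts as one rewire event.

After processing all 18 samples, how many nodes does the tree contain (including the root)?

Node count: 12

1. q=(6,34) nearest=0 d=34 new=(4,3) → add node 1 parent=0 cost=3
2. q=(23,28) nearest=1 d=25 new=(7,6) → add node 2 parent=1 cost=6
3. q=(19,34) nearest=2 d=28 new=(10,9) → add node 3 parent=2 cost=9
4. q=(0,30) nearest=3 d=21 new=(7,12) → add node 4 parent=3 cost=12
5. q=(11,12) nearest=3 d=3 new=(11,12) → add node 5 parent=3 cost=12
6. q=(5,29) nearest=4 d=17 new=(5,15) → blocked by [3,13]×[13,17], reject
7. q=(6,13) nearest=4 d=1 new=(6,13) → blocked by [3,13]×[13,17], reject
8. q=(26,14) nearest=5 d=15 new=(14,14) → blocked by [3,13]×[13,17], reject
9. q=(27,8) nearest=5 d=16 new=(14,9) → add node 6 parent=5 cost=15
10. q=(18,16) nearest=5 d=7 new=(14,15) → blocked by [3,13]×[13,17], reject
11. q=(32,6) nearest=6 d=18 new=(17,6) → add node 7 parent=6 cost=18
12. q=(32,7) nearest=7 d=15 new=(20,7) → add node 8 parent=7 cost=21
13. q=(22,35) nearest=4 d=23 new=(10,15) → blocked by [3,13]×[13,17], reject
14. q=(10,23) nearest=4 d=11 new=(10,15) → blocked by [3,13]×[13,17], reject
15. q=(29,26) nearest=6 d=17 new=(17,12) → add node 9 parent=6 cost=18
16. q=(16,16) nearest=9 d=4 new=(16,15) → add node 10 parent=9 cost=21
17. q=(7,13) nearest=4 d=1 new=(7,13) → blocked by [3,13]×[13,17], reject
18. q=(14,4) nearest=7 d=3 new=(14,4) → add node 11 parent=7 cost=21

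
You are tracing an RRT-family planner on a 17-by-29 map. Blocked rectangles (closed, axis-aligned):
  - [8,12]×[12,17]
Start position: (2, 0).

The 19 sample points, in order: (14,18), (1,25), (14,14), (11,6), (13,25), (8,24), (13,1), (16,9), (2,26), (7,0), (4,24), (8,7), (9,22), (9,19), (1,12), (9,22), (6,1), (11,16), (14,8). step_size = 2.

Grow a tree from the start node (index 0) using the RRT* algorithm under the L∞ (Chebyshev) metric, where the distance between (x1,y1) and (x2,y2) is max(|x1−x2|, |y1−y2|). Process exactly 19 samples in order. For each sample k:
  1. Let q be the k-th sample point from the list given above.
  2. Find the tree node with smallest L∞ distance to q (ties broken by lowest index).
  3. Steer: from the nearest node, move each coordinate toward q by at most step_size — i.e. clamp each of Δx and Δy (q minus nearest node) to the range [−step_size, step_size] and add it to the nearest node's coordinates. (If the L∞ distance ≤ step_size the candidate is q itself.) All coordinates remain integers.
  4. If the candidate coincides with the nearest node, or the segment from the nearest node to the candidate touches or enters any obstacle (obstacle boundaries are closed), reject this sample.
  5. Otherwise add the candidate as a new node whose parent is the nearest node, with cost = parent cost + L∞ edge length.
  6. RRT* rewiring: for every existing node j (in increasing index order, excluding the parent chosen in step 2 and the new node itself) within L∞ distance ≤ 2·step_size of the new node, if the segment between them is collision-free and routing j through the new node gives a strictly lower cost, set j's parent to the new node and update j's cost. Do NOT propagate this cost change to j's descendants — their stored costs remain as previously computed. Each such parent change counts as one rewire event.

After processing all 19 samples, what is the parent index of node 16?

1. q=(14,18) nearest=0 d=18 new=(4,2) → add node 1 parent=0 cost=2
2. q=(1,25) nearest=1 d=23 new=(2,4) → add node 2 parent=1 cost=4
3. q=(14,14) nearest=1 d=12 new=(6,4) → add node 3 parent=1 cost=4
4. q=(11,6) nearest=3 d=5 new=(8,6) → add node 4 parent=3 cost=6
5. q=(13,25) nearest=4 d=19 new=(10,8) → add node 5 parent=4 cost=8
6. q=(8,24) nearest=5 d=16 new=(8,10) → add node 6 parent=5 cost=10
7. q=(13,1) nearest=4 d=5 new=(10,4) → add node 7 parent=4 cost=8
8. q=(16,9) nearest=5 d=6 new=(12,9) → add node 8 parent=5 cost=10
9. q=(2,26) nearest=6 d=16 new=(6,12) → add node 9 parent=6 cost=12
10. q=(7,0) nearest=1 d=3 new=(6,0) → add node 10 parent=1 cost=4
11. q=(4,24) nearest=9 d=12 new=(4,14) → add node 11 parent=9 cost=14
12. q=(8,7) nearest=4 d=1 new=(8,7) → add node 12 parent=4 cost=7
13. q=(9,22) nearest=11 d=8 new=(6,16) → add node 13 parent=11 cost=16
14. q=(9,19) nearest=13 d=3 new=(8,18) → add node 14 parent=13 cost=18
15. q=(1,12) nearest=11 d=3 new=(2,12) → add node 15 parent=11 cost=16
16. q=(9,22) nearest=14 d=4 new=(9,20) → add node 16 parent=14 cost=20
17. q=(6,1) nearest=10 d=1 new=(6,1) → add node 17 parent=10 cost=5
18. q=(11,16) nearest=14 d=3 new=(10,16) → blocked by [8,12]×[12,17], reject
19. q=(14,8) nearest=8 d=2 new=(14,8) → add node 18 parent=8 cost=12

Parent of node 16: 14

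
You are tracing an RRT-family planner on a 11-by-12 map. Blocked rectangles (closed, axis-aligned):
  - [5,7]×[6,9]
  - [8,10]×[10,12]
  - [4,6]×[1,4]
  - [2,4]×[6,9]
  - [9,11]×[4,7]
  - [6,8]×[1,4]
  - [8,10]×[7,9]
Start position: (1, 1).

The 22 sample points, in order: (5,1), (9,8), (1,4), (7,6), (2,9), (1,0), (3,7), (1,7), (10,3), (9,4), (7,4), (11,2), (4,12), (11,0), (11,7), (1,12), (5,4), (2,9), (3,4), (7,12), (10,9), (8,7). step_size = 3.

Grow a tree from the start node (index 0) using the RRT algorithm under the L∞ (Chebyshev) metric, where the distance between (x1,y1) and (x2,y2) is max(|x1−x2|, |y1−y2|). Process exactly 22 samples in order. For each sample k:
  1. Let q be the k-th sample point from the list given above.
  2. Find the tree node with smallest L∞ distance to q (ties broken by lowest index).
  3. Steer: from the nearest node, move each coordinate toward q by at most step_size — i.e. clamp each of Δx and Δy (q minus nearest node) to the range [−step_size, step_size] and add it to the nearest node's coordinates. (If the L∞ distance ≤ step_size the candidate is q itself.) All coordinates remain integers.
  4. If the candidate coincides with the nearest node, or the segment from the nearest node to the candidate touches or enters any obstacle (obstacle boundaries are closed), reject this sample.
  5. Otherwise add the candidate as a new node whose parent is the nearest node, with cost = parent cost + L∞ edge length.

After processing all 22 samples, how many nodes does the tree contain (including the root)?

1. q=(5,1) nearest=0 d=4 new=(4,1) → blocked by [4,6]×[1,4], reject
2. q=(9,8) nearest=0 d=8 new=(4,4) → blocked by [4,6]×[1,4], reject
3. q=(1,4) nearest=0 d=3 new=(1,4) → add node 1 parent=0 cost=3
4. q=(7,6) nearest=0 d=6 new=(4,4) → blocked by [4,6]×[1,4], reject
5. q=(2,9) nearest=1 d=5 new=(2,7) → blocked by [2,4]×[6,9], reject
6. q=(1,0) nearest=0 d=1 new=(1,0) → add node 2 parent=0 cost=1
7. q=(3,7) nearest=1 d=3 new=(3,7) → blocked by [2,4]×[6,9], reject
8. q=(1,7) nearest=1 d=3 new=(1,7) → add node 3 parent=1 cost=6
9. q=(10,3) nearest=0 d=9 new=(4,3) → blocked by [4,6]×[1,4], reject
10. q=(9,4) nearest=0 d=8 new=(4,4) → blocked by [4,6]×[1,4], reject
11. q=(7,4) nearest=0 d=6 new=(4,4) → blocked by [4,6]×[1,4], reject
12. q=(11,2) nearest=0 d=10 new=(4,2) → blocked by [4,6]×[1,4], reject
13. q=(4,12) nearest=3 d=5 new=(4,10) → blocked by [2,4]×[6,9], reject
14. q=(11,0) nearest=0 d=10 new=(4,0) → add node 4 parent=0 cost=3
15. q=(11,7) nearest=4 d=7 new=(7,3) → blocked by [4,6]×[1,4], reject
16. q=(1,12) nearest=3 d=5 new=(1,10) → add node 5 parent=3 cost=9
17. q=(5,4) nearest=0 d=4 new=(4,4) → blocked by [4,6]×[1,4], reject
18. q=(2,9) nearest=5 d=1 new=(2,9) → blocked by [2,4]×[6,9], reject
19. q=(3,4) nearest=1 d=2 new=(3,4) → add node 6 parent=1 cost=5
20. q=(7,12) nearest=3 d=6 new=(4,10) → blocked by [2,4]×[6,9], reject
21. q=(10,9) nearest=6 d=7 new=(6,7) → blocked by [5,7]×[6,9], reject
22. q=(8,7) nearest=6 d=5 new=(6,7) → blocked by [5,7]×[6,9], reject

Node count: 7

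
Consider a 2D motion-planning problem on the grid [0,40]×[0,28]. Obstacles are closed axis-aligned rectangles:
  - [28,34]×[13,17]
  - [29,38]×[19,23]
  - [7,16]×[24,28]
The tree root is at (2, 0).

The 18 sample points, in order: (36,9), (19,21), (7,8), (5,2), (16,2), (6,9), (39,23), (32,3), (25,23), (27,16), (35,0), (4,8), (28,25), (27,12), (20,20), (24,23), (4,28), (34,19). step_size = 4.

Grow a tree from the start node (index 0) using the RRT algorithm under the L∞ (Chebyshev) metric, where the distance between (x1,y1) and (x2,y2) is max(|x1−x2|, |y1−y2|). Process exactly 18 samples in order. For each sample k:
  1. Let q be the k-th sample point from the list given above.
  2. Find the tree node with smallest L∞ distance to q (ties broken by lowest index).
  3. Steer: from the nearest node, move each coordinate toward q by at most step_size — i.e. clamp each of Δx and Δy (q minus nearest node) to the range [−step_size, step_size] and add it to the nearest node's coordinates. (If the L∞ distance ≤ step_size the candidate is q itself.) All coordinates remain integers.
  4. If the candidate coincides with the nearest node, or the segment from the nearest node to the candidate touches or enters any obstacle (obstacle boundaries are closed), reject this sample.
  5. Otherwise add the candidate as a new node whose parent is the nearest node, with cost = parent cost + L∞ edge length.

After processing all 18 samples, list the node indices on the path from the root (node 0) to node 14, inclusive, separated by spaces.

Path: 0 1 2 5 7 10 13 14

1. q=(36,9) nearest=0 d=34 new=(6,4) → add node 1 parent=0 cost=4
2. q=(19,21) nearest=1 d=17 new=(10,8) → add node 2 parent=1 cost=8
3. q=(7,8) nearest=2 d=3 new=(7,8) → add node 3 parent=2 cost=11
4. q=(5,2) nearest=1 d=2 new=(5,2) → add node 4 parent=1 cost=6
5. q=(16,2) nearest=2 d=6 new=(14,4) → add node 5 parent=2 cost=12
6. q=(6,9) nearest=3 d=1 new=(6,9) → add node 6 parent=3 cost=12
7. q=(39,23) nearest=5 d=25 new=(18,8) → add node 7 parent=5 cost=16
8. q=(32,3) nearest=7 d=14 new=(22,4) → add node 8 parent=7 cost=20
9. q=(25,23) nearest=2 d=15 new=(14,12) → add node 9 parent=2 cost=12
10. q=(27,16) nearest=7 d=9 new=(22,12) → add node 10 parent=7 cost=20
11. q=(35,0) nearest=8 d=13 new=(26,0) → add node 11 parent=8 cost=24
12. q=(4,8) nearest=6 d=2 new=(4,8) → add node 12 parent=6 cost=14
13. q=(28,25) nearest=10 d=13 new=(26,16) → add node 13 parent=10 cost=24
14. q=(27,12) nearest=13 d=4 new=(27,12) → add node 14 parent=13 cost=28
15. q=(20,20) nearest=13 d=6 new=(22,20) → add node 15 parent=13 cost=28
16. q=(24,23) nearest=15 d=3 new=(24,23) → add node 16 parent=15 cost=31
17. q=(4,28) nearest=9 d=16 new=(10,16) → add node 17 parent=9 cost=16
18. q=(34,19) nearest=14 d=7 new=(31,16) → blocked by [28,34]×[13,17], reject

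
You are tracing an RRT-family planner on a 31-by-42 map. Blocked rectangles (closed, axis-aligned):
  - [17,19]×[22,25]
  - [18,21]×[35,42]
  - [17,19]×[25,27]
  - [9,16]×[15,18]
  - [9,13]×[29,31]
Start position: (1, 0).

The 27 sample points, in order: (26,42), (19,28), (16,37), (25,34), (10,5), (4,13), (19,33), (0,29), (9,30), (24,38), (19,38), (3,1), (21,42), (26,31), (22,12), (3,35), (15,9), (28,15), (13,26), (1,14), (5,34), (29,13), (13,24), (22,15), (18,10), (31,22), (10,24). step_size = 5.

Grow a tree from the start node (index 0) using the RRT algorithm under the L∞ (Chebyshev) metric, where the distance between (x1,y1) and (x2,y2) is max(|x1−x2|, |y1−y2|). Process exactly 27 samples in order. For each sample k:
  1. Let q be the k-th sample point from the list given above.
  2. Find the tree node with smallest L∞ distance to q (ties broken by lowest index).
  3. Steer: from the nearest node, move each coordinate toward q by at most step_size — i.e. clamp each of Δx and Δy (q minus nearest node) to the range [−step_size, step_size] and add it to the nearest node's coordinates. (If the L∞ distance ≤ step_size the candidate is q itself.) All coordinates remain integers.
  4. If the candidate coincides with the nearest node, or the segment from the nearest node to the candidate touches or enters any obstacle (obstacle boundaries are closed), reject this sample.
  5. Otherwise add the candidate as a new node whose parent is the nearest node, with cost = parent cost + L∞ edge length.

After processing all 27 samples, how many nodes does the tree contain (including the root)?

Node count: 20

1. q=(26,42) nearest=0 d=42 new=(6,5) → add node 1 parent=0 cost=5
2. q=(19,28) nearest=1 d=23 new=(11,10) → add node 2 parent=1 cost=10
3. q=(16,37) nearest=2 d=27 new=(16,15) → blocked by [9,16]×[15,18], reject
4. q=(25,34) nearest=2 d=24 new=(16,15) → blocked by [9,16]×[15,18], reject
5. q=(10,5) nearest=1 d=4 new=(10,5) → add node 3 parent=1 cost=9
6. q=(4,13) nearest=2 d=7 new=(6,13) → add node 4 parent=2 cost=15
7. q=(19,33) nearest=4 d=20 new=(11,18) → blocked by [9,16]×[15,18], reject
8. q=(0,29) nearest=4 d=16 new=(1,18) → add node 5 parent=4 cost=20
9. q=(9,30) nearest=5 d=12 new=(6,23) → add node 6 parent=5 cost=25
10. q=(24,38) nearest=6 d=18 new=(11,28) → add node 7 parent=6 cost=30
11. q=(19,38) nearest=7 d=10 new=(16,33) → blocked by [9,13]×[29,31], reject
12. q=(3,1) nearest=0 d=2 new=(3,1) → add node 8 parent=0 cost=2
13. q=(21,42) nearest=7 d=14 new=(16,33) → blocked by [9,13]×[29,31], reject
14. q=(26,31) nearest=7 d=15 new=(16,31) → blocked by [9,13]×[29,31], reject
15. q=(22,12) nearest=2 d=11 new=(16,12) → add node 9 parent=2 cost=15
16. q=(3,35) nearest=7 d=8 new=(6,33) → blocked by [9,13]×[29,31], reject
17. q=(15,9) nearest=9 d=3 new=(15,9) → add node 10 parent=9 cost=18
18. q=(28,15) nearest=9 d=12 new=(21,15) → add node 11 parent=9 cost=20
19. q=(13,26) nearest=7 d=2 new=(13,26) → add node 12 parent=7 cost=32
20. q=(1,14) nearest=5 d=4 new=(1,14) → add node 13 parent=5 cost=24
21. q=(5,34) nearest=7 d=6 new=(6,33) → blocked by [9,13]×[29,31], reject
22. q=(29,13) nearest=11 d=8 new=(26,13) → add node 14 parent=11 cost=25
23. q=(13,24) nearest=12 d=2 new=(13,24) → add node 15 parent=12 cost=34
24. q=(22,15) nearest=11 d=1 new=(22,15) → add node 16 parent=11 cost=21
25. q=(18,10) nearest=9 d=2 new=(18,10) → add node 17 parent=9 cost=17
26. q=(31,22) nearest=14 d=9 new=(31,18) → add node 18 parent=14 cost=30
27. q=(10,24) nearest=12 d=3 new=(10,24) → add node 19 parent=12 cost=35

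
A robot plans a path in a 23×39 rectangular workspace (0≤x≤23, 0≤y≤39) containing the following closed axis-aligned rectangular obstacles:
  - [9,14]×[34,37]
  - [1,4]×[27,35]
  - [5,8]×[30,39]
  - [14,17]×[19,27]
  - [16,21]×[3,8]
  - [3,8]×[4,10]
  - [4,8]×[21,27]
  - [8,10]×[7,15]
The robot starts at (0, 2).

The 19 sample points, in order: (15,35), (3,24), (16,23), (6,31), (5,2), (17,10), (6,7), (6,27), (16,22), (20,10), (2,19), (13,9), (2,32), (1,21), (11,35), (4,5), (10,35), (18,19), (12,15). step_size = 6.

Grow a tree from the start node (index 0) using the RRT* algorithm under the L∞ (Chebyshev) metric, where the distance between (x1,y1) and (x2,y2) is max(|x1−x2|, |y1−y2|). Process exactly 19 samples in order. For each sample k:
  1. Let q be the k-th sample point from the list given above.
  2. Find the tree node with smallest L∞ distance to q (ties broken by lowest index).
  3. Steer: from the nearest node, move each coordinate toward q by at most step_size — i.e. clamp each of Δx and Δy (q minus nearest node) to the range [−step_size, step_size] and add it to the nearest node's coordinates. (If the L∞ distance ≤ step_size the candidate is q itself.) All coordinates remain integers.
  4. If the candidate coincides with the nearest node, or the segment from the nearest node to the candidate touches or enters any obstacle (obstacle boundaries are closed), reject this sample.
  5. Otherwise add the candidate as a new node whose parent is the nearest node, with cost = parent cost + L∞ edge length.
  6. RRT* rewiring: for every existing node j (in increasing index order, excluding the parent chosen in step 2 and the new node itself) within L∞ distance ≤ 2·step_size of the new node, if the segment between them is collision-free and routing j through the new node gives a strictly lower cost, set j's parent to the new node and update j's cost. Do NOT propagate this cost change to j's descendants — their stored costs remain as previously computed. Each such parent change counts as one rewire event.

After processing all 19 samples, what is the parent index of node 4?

Parent of node 4: 3

1. q=(15,35) nearest=0 d=33 new=(6,8) → blocked by [3,8]×[4,10], reject
2. q=(3,24) nearest=0 d=22 new=(3,8) → blocked by [3,8]×[4,10], reject
3. q=(16,23) nearest=0 d=21 new=(6,8) → blocked by [3,8]×[4,10], reject
4. q=(6,31) nearest=0 d=29 new=(6,8) → blocked by [3,8]×[4,10], reject
5. q=(5,2) nearest=0 d=5 new=(5,2) → add node 1 parent=0 cost=5
6. q=(17,10) nearest=1 d=12 new=(11,8) → blocked by [3,8]×[4,10], reject
7. q=(6,7) nearest=1 d=5 new=(6,7) → blocked by [3,8]×[4,10], reject
8. q=(6,27) nearest=0 d=25 new=(6,8) → blocked by [3,8]×[4,10], reject
9. q=(16,22) nearest=0 d=20 new=(6,8) → blocked by [3,8]×[4,10], reject
10. q=(20,10) nearest=1 d=15 new=(11,8) → blocked by [3,8]×[4,10], reject
11. q=(2,19) nearest=0 d=17 new=(2,8) → add node 2 parent=0 cost=6
12. q=(13,9) nearest=1 d=8 new=(11,8) → blocked by [3,8]×[4,10], reject
13. q=(2,32) nearest=2 d=24 new=(2,14) → add node 3 parent=2 cost=12
14. q=(1,21) nearest=3 d=7 new=(1,20) → add node 4 parent=3 cost=18
15. q=(11,35) nearest=4 d=15 new=(7,26) → blocked by [4,8]×[21,27], reject
16. q=(4,5) nearest=1 d=3 new=(4,5) → blocked by [3,8]×[4,10], reject
17. q=(10,35) nearest=4 d=15 new=(7,26) → blocked by [4,8]×[21,27], reject
18. q=(18,19) nearest=2 d=16 new=(8,14) → blocked by [3,8]×[4,10], reject
19. q=(12,15) nearest=2 d=10 new=(8,14) → blocked by [3,8]×[4,10], reject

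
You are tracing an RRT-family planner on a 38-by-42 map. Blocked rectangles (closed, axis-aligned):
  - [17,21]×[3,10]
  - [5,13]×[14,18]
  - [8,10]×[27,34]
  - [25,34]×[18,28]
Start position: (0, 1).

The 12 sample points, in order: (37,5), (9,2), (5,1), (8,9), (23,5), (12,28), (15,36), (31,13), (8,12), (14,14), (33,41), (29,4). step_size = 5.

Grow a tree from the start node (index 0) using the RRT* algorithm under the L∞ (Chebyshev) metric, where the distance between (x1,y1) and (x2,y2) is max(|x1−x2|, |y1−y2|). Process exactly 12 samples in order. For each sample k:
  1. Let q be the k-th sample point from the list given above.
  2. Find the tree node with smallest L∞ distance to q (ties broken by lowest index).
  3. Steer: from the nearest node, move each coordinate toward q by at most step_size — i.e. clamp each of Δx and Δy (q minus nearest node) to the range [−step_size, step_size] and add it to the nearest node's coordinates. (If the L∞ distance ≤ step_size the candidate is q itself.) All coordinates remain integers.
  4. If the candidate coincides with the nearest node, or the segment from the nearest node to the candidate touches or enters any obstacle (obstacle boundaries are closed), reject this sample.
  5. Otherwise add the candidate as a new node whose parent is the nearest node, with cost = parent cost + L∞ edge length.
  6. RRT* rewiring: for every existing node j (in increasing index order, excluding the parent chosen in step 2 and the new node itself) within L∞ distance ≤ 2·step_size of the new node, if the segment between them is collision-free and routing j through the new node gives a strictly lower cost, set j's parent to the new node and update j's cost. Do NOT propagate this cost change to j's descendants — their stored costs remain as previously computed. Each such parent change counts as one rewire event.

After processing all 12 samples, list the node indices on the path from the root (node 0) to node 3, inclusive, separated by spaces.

1. q=(37,5) nearest=0 d=37 new=(5,5) → add node 1 parent=0 cost=5
2. q=(9,2) nearest=1 d=4 new=(9,2) → add node 2 parent=1 cost=9
3. q=(5,1) nearest=1 d=4 new=(5,1) → add node 3 parent=1 cost=9
4. q=(8,9) nearest=1 d=4 new=(8,9) → add node 4 parent=1 cost=9
5. q=(23,5) nearest=2 d=14 new=(14,5) → add node 5 parent=2 cost=14
6. q=(12,28) nearest=4 d=19 new=(12,14) → blocked by [5,13]×[14,18], reject
7. q=(15,36) nearest=4 d=27 new=(13,14) → blocked by [5,13]×[14,18], reject
8. q=(31,13) nearest=5 d=17 new=(19,10) → blocked by [17,21]×[3,10], reject
9. q=(8,12) nearest=4 d=3 new=(8,12) → add node 6 parent=4 cost=12
10. q=(14,14) nearest=4 d=6 new=(13,14) → blocked by [5,13]×[14,18], reject
11. q=(33,41) nearest=6 d=29 new=(13,17) → blocked by [5,13]×[14,18], reject
12. q=(29,4) nearest=5 d=15 new=(19,4) → blocked by [17,21]×[3,10], reject

Path: 0 1 3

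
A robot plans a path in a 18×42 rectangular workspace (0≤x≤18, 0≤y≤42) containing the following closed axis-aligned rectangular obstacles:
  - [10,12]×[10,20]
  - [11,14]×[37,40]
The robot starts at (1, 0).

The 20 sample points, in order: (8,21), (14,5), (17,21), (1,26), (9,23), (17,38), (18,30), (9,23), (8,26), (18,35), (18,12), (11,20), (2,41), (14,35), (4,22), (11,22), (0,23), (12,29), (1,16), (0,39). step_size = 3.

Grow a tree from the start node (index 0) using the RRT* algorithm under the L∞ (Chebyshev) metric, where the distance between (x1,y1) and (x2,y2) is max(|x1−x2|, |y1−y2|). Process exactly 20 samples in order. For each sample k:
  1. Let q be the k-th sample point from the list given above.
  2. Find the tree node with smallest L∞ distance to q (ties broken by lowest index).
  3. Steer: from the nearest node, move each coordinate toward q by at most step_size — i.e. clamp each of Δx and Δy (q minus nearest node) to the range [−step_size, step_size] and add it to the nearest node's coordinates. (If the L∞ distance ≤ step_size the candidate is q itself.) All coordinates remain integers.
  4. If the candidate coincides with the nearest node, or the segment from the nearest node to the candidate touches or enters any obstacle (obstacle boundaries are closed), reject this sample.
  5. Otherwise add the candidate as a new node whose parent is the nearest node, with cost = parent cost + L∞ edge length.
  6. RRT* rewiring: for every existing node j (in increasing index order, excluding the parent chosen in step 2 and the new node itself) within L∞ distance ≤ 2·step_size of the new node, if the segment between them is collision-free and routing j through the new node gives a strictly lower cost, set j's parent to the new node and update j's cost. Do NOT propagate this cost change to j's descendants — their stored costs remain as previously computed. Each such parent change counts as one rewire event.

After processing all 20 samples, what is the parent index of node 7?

Parent of node 7: 6

1. q=(8,21) nearest=0 d=21 new=(4,3) → add node 1 parent=0 cost=3
2. q=(14,5) nearest=1 d=10 new=(7,5) → add node 2 parent=1 cost=6
3. q=(17,21) nearest=2 d=16 new=(10,8) → add node 3 parent=2 cost=9
4. q=(1,26) nearest=3 d=18 new=(7,11) → add node 4 parent=3 cost=12
5. q=(9,23) nearest=4 d=12 new=(9,14) → add node 5 parent=4 cost=15
6. q=(17,38) nearest=5 d=24 new=(12,17) → blocked by [10,12]×[10,20], reject
7. q=(18,30) nearest=5 d=16 new=(12,17) → blocked by [10,12]×[10,20], reject
8. q=(9,23) nearest=5 d=9 new=(9,17) → add node 6 parent=5 cost=18
9. q=(8,26) nearest=6 d=9 new=(8,20) → add node 7 parent=6 cost=21
10. q=(18,35) nearest=7 d=15 new=(11,23) → add node 8 parent=7 cost=24
11. q=(18,12) nearest=3 d=8 new=(13,11) → blocked by [10,12]×[10,20], reject
12. q=(11,20) nearest=6 d=3 new=(11,20) → blocked by [10,12]×[10,20], reject
13. q=(2,41) nearest=8 d=18 new=(8,26) → add node 9 parent=8 cost=27
14. q=(14,35) nearest=9 d=9 new=(11,29) → add node 10 parent=9 cost=30
15. q=(4,22) nearest=7 d=4 new=(5,22) → add node 11 parent=7 cost=24
16. q=(11,22) nearest=8 d=1 new=(11,22) → add node 12 parent=8 cost=25
17. q=(0,23) nearest=11 d=5 new=(2,23) → add node 13 parent=11 cost=27
18. q=(12,29) nearest=10 d=1 new=(12,29) → add node 14 parent=10 cost=31
19. q=(1,16) nearest=4 d=6 new=(4,14) → add node 15 parent=4 cost=15
20. q=(0,39) nearest=10 d=11 new=(8,32) → add node 16 parent=10 cost=33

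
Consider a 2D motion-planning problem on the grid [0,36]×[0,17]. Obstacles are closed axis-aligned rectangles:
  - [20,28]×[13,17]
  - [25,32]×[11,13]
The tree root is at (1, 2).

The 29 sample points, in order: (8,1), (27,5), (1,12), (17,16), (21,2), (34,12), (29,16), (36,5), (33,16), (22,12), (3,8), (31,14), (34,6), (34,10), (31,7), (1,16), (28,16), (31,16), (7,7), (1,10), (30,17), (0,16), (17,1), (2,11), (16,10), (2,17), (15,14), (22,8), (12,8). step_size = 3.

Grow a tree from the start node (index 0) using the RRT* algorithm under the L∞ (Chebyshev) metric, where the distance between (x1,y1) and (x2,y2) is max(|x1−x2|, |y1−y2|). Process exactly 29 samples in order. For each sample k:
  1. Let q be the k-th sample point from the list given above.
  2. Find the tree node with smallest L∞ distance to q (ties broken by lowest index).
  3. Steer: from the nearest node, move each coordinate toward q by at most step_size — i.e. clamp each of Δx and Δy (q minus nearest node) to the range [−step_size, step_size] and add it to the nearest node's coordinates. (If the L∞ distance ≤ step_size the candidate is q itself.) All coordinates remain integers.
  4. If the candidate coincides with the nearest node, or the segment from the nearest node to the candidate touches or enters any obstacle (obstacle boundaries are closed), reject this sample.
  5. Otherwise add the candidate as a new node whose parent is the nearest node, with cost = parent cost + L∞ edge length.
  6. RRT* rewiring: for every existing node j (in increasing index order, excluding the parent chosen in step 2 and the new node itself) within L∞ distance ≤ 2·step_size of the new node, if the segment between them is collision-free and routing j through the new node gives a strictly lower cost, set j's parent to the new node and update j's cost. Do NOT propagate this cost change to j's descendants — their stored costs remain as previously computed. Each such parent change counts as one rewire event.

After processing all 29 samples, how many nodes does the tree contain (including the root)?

Node count: 26

1. q=(8,1) nearest=0 d=7 new=(4,1) → add node 1 parent=0 cost=3
2. q=(27,5) nearest=1 d=23 new=(7,4) → add node 2 parent=1 cost=6
3. q=(1,12) nearest=2 d=8 new=(4,7) → add node 3 parent=2 cost=9
4. q=(17,16) nearest=2 d=12 new=(10,7) → add node 4 parent=2 cost=9
5. q=(21,2) nearest=4 d=11 new=(13,4) → add node 5 parent=4 cost=12
6. q=(34,12) nearest=5 d=21 new=(16,7) → add node 6 parent=5 cost=15
7. q=(29,16) nearest=6 d=13 new=(19,10) → add node 7 parent=6 cost=18
8. q=(36,5) nearest=7 d=17 new=(22,7) → add node 8 parent=7 cost=21
9. q=(33,16) nearest=8 d=11 new=(25,10) → add node 9 parent=8 cost=24
10. q=(22,12) nearest=7 d=3 new=(22,12) → add node 10 parent=7 cost=21
11. q=(3,8) nearest=3 d=1 new=(3,8) → add node 11 parent=3 cost=10
12. q=(31,14) nearest=9 d=6 new=(28,13) → blocked by [20,28]×[13,17], reject
13. q=(34,6) nearest=9 d=9 new=(28,7) → add node 12 parent=9 cost=27
14. q=(34,10) nearest=12 d=6 new=(31,10) → add node 13 parent=12 cost=30
15. q=(31,7) nearest=12 d=3 new=(31,7) → add node 14 parent=12 cost=30
16. q=(1,16) nearest=11 d=8 new=(1,11) → add node 15 parent=11 cost=13
17. q=(28,16) nearest=9 d=6 new=(28,13) → blocked by [20,28]×[13,17], reject
18. q=(31,16) nearest=9 d=6 new=(28,13) → blocked by [20,28]×[13,17], reject
19. q=(7,7) nearest=2 d=3 new=(7,7) → add node 16 parent=2 cost=9
20. q=(1,10) nearest=15 d=1 new=(1,10) → add node 17 parent=15 cost=14
21. q=(30,17) nearest=9 d=7 new=(28,13) → blocked by [20,28]×[13,17], reject
22. q=(0,16) nearest=15 d=5 new=(0,14) → add node 18 parent=15 cost=16
23. q=(17,1) nearest=5 d=4 new=(16,1) → add node 19 parent=5 cost=15
24. q=(2,11) nearest=15 d=1 new=(2,11) → add node 20 parent=15 cost=14
25. q=(16,10) nearest=6 d=3 new=(16,10) → add node 21 parent=6 cost=18
26. q=(2,17) nearest=18 d=3 new=(2,17) → add node 22 parent=18 cost=19
27. q=(15,14) nearest=7 d=4 new=(16,13) → add node 23 parent=7 cost=21
28. q=(22,8) nearest=8 d=1 new=(22,8) → add node 24 parent=8 cost=22
29. q=(12,8) nearest=4 d=2 new=(12,8) → add node 25 parent=4 cost=11; rewire 21→25 (15<18); rewire 23→25 (16<21)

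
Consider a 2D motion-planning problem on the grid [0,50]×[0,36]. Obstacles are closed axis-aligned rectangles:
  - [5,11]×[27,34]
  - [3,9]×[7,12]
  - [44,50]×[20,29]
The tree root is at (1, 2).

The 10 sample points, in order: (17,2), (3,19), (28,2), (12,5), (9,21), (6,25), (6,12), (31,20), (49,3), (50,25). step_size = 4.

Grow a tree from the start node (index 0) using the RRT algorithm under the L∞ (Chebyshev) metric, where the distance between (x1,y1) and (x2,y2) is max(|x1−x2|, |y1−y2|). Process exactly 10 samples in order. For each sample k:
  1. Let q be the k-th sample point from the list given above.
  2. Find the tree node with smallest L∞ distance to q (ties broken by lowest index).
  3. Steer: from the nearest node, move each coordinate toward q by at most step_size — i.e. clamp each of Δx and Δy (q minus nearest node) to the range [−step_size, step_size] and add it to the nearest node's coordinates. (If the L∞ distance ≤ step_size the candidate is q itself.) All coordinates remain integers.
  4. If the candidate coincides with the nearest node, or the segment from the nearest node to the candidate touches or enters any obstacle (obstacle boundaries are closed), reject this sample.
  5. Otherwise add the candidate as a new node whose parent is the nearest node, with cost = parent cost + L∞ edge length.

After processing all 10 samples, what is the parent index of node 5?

1. q=(17,2) nearest=0 d=16 new=(5,2) → add node 1 parent=0 cost=4
2. q=(3,19) nearest=0 d=17 new=(3,6) → add node 2 parent=0 cost=4
3. q=(28,2) nearest=1 d=23 new=(9,2) → add node 3 parent=1 cost=8
4. q=(12,5) nearest=3 d=3 new=(12,5) → add node 4 parent=3 cost=11
5. q=(9,21) nearest=2 d=15 new=(7,10) → blocked by [3,9]×[7,12], reject
6. q=(6,25) nearest=2 d=19 new=(6,10) → blocked by [3,9]×[7,12], reject
7. q=(6,12) nearest=2 d=6 new=(6,10) → blocked by [3,9]×[7,12], reject
8. q=(31,20) nearest=4 d=19 new=(16,9) → add node 5 parent=4 cost=15
9. q=(49,3) nearest=5 d=33 new=(20,5) → add node 6 parent=5 cost=19
10. q=(50,25) nearest=6 d=30 new=(24,9) → add node 7 parent=6 cost=23

Parent of node 5: 4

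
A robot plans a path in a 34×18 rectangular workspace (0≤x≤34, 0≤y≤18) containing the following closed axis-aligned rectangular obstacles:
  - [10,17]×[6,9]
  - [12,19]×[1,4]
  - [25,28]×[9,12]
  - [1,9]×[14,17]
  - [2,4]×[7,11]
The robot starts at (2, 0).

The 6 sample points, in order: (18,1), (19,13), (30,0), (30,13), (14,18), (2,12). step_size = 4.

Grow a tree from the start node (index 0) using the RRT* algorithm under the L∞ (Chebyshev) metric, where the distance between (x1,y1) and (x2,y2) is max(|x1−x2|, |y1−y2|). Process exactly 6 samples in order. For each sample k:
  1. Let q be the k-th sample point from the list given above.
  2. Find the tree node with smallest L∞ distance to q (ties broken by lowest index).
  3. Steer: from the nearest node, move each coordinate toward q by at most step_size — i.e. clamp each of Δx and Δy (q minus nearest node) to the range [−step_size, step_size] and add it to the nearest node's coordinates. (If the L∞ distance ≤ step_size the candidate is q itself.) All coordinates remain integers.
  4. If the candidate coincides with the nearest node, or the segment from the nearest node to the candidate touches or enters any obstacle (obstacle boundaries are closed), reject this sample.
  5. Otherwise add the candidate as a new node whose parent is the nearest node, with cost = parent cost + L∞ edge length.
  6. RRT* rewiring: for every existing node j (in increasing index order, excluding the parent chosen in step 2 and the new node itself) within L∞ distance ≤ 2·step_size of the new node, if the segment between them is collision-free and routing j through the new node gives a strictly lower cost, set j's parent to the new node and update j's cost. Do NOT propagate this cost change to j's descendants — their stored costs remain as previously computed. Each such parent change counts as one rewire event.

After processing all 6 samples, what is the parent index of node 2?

1. q=(18,1) nearest=0 d=16 new=(6,1) → add node 1 parent=0 cost=4
2. q=(19,13) nearest=1 d=13 new=(10,5) → add node 2 parent=1 cost=8
3. q=(30,0) nearest=2 d=20 new=(14,1) → blocked by [12,19]×[1,4], reject
4. q=(30,13) nearest=2 d=20 new=(14,9) → blocked by [10,17]×[6,9], reject
5. q=(14,18) nearest=2 d=13 new=(14,9) → blocked by [10,17]×[6,9], reject
6. q=(2,12) nearest=2 d=8 new=(6,9) → add node 3 parent=2 cost=12

Parent of node 2: 1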